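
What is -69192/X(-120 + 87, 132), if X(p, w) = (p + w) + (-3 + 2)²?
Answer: -17298/25 ≈ -691.92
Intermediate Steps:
X(p, w) = 1 + p + w (X(p, w) = (p + w) + (-1)² = (p + w) + 1 = 1 + p + w)
-69192/X(-120 + 87, 132) = -69192/(1 + (-120 + 87) + 132) = -69192/(1 - 33 + 132) = -69192/100 = -69192*1/100 = -17298/25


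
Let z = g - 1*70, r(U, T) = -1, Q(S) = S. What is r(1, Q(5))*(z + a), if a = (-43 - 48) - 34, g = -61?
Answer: 256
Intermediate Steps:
z = -131 (z = -61 - 1*70 = -61 - 70 = -131)
a = -125 (a = -91 - 34 = -125)
r(1, Q(5))*(z + a) = -(-131 - 125) = -1*(-256) = 256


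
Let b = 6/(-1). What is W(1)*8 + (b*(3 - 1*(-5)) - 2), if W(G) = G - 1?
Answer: -50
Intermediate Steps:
b = -6 (b = 6*(-1) = -6)
W(G) = -1 + G
W(1)*8 + (b*(3 - 1*(-5)) - 2) = (-1 + 1)*8 + (-6*(3 - 1*(-5)) - 2) = 0*8 + (-6*(3 + 5) - 2) = 0 + (-6*8 - 2) = 0 + (-48 - 2) = 0 - 50 = -50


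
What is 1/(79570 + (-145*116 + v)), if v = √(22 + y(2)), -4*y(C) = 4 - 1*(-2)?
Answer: 125500/7875124959 - √82/7875124959 ≈ 1.5935e-5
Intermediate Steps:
y(C) = -3/2 (y(C) = -(4 - 1*(-2))/4 = -(4 + 2)/4 = -¼*6 = -3/2)
v = √82/2 (v = √(22 - 3/2) = √(41/2) = √82/2 ≈ 4.5277)
1/(79570 + (-145*116 + v)) = 1/(79570 + (-145*116 + √82/2)) = 1/(79570 + (-16820 + √82/2)) = 1/(62750 + √82/2)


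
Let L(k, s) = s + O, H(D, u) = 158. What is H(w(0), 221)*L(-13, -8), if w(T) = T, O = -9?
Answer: -2686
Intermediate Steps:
L(k, s) = -9 + s (L(k, s) = s - 9 = -9 + s)
H(w(0), 221)*L(-13, -8) = 158*(-9 - 8) = 158*(-17) = -2686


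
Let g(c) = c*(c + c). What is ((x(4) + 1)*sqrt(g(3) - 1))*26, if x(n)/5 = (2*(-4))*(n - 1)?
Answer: -3094*sqrt(17) ≈ -12757.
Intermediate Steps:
x(n) = 40 - 40*n (x(n) = 5*((2*(-4))*(n - 1)) = 5*(-8*(-1 + n)) = 5*(8 - 8*n) = 40 - 40*n)
g(c) = 2*c**2 (g(c) = c*(2*c) = 2*c**2)
((x(4) + 1)*sqrt(g(3) - 1))*26 = (((40 - 40*4) + 1)*sqrt(2*3**2 - 1))*26 = (((40 - 160) + 1)*sqrt(2*9 - 1))*26 = ((-120 + 1)*sqrt(18 - 1))*26 = -119*sqrt(17)*26 = -3094*sqrt(17)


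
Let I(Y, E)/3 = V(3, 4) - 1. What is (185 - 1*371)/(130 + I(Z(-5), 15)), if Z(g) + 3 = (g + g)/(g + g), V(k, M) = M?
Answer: -186/139 ≈ -1.3381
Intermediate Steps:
Z(g) = -2 (Z(g) = -3 + (g + g)/(g + g) = -3 + (2*g)/((2*g)) = -3 + (2*g)*(1/(2*g)) = -3 + 1 = -2)
I(Y, E) = 9 (I(Y, E) = 3*(4 - 1) = 3*3 = 9)
(185 - 1*371)/(130 + I(Z(-5), 15)) = (185 - 1*371)/(130 + 9) = (185 - 371)/139 = -186*1/139 = -186/139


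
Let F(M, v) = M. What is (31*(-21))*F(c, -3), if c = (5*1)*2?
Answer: -6510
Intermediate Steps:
c = 10 (c = 5*2 = 10)
(31*(-21))*F(c, -3) = (31*(-21))*10 = -651*10 = -6510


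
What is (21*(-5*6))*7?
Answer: -4410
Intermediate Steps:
(21*(-5*6))*7 = (21*(-30))*7 = -630*7 = -4410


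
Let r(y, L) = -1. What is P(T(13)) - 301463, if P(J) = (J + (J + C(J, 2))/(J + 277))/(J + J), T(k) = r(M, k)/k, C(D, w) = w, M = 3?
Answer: -86821213/288 ≈ -3.0146e+5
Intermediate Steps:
T(k) = -1/k
P(J) = (J + (2 + J)/(277 + J))/(2*J) (P(J) = (J + (J + 2)/(J + 277))/(J + J) = (J + (2 + J)/(277 + J))/((2*J)) = (J + (2 + J)/(277 + J))*(1/(2*J)) = (J + (2 + J)/(277 + J))/(2*J))
P(T(13)) - 301463 = (2 + (-1/13)**2 + 278*(-1/13))/(2*((-1/13))*(277 - 1/13)) - 301463 = (2 + (-1*1/13)**2 + 278*(-1*1/13))/(2*((-1*1/13))*(277 - 1*1/13)) - 301463 = (2 + (-1/13)**2 + 278*(-1/13))/(2*(-1/13)*(277 - 1/13)) - 301463 = (1/2)*(-13)*(2 + 1/169 - 278/13)/(3600/13) - 301463 = (1/2)*(-13)*(13/3600)*(-3275/169) - 301463 = 131/288 - 301463 = -86821213/288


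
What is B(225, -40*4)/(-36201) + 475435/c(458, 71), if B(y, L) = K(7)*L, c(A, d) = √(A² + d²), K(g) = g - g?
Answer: 95087*√214805/42961 ≈ 1025.8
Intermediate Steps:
K(g) = 0
B(y, L) = 0 (B(y, L) = 0*L = 0)
B(225, -40*4)/(-36201) + 475435/c(458, 71) = 0/(-36201) + 475435/(√(458² + 71²)) = 0*(-1/36201) + 475435/(√(209764 + 5041)) = 0 + 475435/(√214805) = 0 + 475435*(√214805/214805) = 0 + 95087*√214805/42961 = 95087*√214805/42961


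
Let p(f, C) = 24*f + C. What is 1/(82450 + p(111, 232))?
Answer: 1/85346 ≈ 1.1717e-5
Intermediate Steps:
p(f, C) = C + 24*f
1/(82450 + p(111, 232)) = 1/(82450 + (232 + 24*111)) = 1/(82450 + (232 + 2664)) = 1/(82450 + 2896) = 1/85346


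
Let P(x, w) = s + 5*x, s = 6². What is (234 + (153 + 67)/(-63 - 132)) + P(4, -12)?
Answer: 11266/39 ≈ 288.87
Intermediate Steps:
s = 36
P(x, w) = 36 + 5*x
(234 + (153 + 67)/(-63 - 132)) + P(4, -12) = (234 + (153 + 67)/(-63 - 132)) + (36 + 5*4) = (234 + 220/(-195)) + (36 + 20) = (234 + 220*(-1/195)) + 56 = (234 - 44/39) + 56 = 9082/39 + 56 = 11266/39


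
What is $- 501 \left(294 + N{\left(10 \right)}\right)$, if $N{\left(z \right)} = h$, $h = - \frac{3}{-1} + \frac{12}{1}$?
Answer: $-154809$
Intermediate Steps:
$h = 15$ ($h = \left(-3\right) \left(-1\right) + 12 \cdot 1 = 3 + 12 = 15$)
$N{\left(z \right)} = 15$
$- 501 \left(294 + N{\left(10 \right)}\right) = - 501 \left(294 + 15\right) = \left(-501\right) 309 = -154809$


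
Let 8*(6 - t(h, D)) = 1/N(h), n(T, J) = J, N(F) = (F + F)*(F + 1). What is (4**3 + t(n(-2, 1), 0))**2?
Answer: 5013121/1024 ≈ 4895.6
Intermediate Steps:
N(F) = 2*F*(1 + F) (N(F) = (2*F)*(1 + F) = 2*F*(1 + F))
t(h, D) = 6 - 1/(16*h*(1 + h)) (t(h, D) = 6 - 1/(2*h*(1 + h))/8 = 6 - 1/(16*h*(1 + h)))
(4**3 + t(n(-2, 1), 0))**2 = (4**3 + (1/16)*(-1 + 96*1*(1 + 1))/(1*(1 + 1)))**2 = (64 + (1/16)*1*(-1 + 96*1*2)/2)**2 = (64 + (1/16)*1*(1/2)*(-1 + 192))**2 = (64 + (1/16)*1*(1/2)*191)**2 = (64 + 191/32)**2 = (2239/32)**2 = 5013121/1024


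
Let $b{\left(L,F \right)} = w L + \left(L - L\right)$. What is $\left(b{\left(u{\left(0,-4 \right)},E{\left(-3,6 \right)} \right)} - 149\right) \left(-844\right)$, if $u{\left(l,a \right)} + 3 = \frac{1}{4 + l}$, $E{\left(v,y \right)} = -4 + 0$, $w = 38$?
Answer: $213954$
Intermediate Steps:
$E{\left(v,y \right)} = -4$
$u{\left(l,a \right)} = -3 + \frac{1}{4 + l}$
$b{\left(L,F \right)} = 38 L$ ($b{\left(L,F \right)} = 38 L + \left(L - L\right) = 38 L + 0 = 38 L$)
$\left(b{\left(u{\left(0,-4 \right)},E{\left(-3,6 \right)} \right)} - 149\right) \left(-844\right) = \left(38 \frac{-11 - 0}{4 + 0} - 149\right) \left(-844\right) = \left(38 \frac{-11 + 0}{4} - 149\right) \left(-844\right) = \left(38 \cdot \frac{1}{4} \left(-11\right) - 149\right) \left(-844\right) = \left(38 \left(- \frac{11}{4}\right) - 149\right) \left(-844\right) = \left(- \frac{209}{2} - 149\right) \left(-844\right) = \left(- \frac{507}{2}\right) \left(-844\right) = 213954$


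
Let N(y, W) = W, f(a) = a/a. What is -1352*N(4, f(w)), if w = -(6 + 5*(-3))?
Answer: -1352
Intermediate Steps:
w = 9 (w = -(6 - 15) = -1*(-9) = 9)
f(a) = 1
-1352*N(4, f(w)) = -1352*1 = -1352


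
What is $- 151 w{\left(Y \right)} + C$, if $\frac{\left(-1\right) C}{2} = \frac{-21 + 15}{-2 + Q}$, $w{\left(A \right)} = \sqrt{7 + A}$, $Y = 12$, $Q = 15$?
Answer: $\frac{12}{13} - 151 \sqrt{19} \approx -657.27$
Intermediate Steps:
$C = \frac{12}{13}$ ($C = - 2 \frac{-21 + 15}{-2 + 15} = - 2 \left(- \frac{6}{13}\right) = - 2 \left(\left(-6\right) \frac{1}{13}\right) = \left(-2\right) \left(- \frac{6}{13}\right) = \frac{12}{13} \approx 0.92308$)
$- 151 w{\left(Y \right)} + C = - 151 \sqrt{7 + 12} + \frac{12}{13} = - 151 \sqrt{19} + \frac{12}{13} = \frac{12}{13} - 151 \sqrt{19}$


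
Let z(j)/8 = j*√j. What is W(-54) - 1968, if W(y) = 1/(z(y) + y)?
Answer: (-2550528*√6 + 106273*I)/(54*(-I + 24*√6)) ≈ -1968.0 + 0.00031492*I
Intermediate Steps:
z(j) = 8*j^(3/2) (z(j) = 8*(j*√j) = 8*j^(3/2))
W(y) = 1/(y + 8*y^(3/2)) (W(y) = 1/(8*y^(3/2) + y) = 1/(y + 8*y^(3/2)))
W(-54) - 1968 = 1/(-54 + 8*(-54)^(3/2)) - 1968 = 1/(-54 + 8*(-162*I*√6)) - 1968 = 1/(-54 - 1296*I*√6) - 1968 = -1968 + 1/(-54 - 1296*I*√6)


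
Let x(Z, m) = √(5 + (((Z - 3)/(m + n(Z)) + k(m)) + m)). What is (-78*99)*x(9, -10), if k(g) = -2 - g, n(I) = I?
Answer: -7722*I*√3 ≈ -13375.0*I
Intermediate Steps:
x(Z, m) = √(3 + (-3 + Z)/(Z + m)) (x(Z, m) = √(5 + (((Z - 3)/(m + Z) + (-2 - m)) + m)) = √(5 + (((-3 + Z)/(Z + m) + (-2 - m)) + m)) = √(5 + ((-2 - m + (-3 + Z)/(Z + m)) + m)) = √(5 + (-2 + (-3 + Z)/(Z + m))) = √(3 + (-3 + Z)/(Z + m)))
(-78*99)*x(9, -10) = (-78*99)*√((-3 + 3*(-10) + 4*9)/(9 - 10)) = -7722*I*√(-3 - 30 + 36) = -7722*I*√3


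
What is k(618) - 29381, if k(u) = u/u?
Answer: -29380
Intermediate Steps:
k(u) = 1
k(618) - 29381 = 1 - 29381 = -29380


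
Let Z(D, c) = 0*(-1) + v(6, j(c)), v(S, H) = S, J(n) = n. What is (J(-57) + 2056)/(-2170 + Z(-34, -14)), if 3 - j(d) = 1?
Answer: -1999/2164 ≈ -0.92375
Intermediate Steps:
j(d) = 2 (j(d) = 3 - 1*1 = 3 - 1 = 2)
Z(D, c) = 6 (Z(D, c) = 0*(-1) + 6 = 0 + 6 = 6)
(J(-57) + 2056)/(-2170 + Z(-34, -14)) = (-57 + 2056)/(-2170 + 6) = 1999/(-2164) = 1999*(-1/2164) = -1999/2164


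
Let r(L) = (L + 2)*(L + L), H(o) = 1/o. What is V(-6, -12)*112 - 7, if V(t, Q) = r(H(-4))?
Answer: -105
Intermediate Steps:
r(L) = 2*L*(2 + L) (r(L) = (2 + L)*(2*L) = 2*L*(2 + L))
V(t, Q) = -7/8 (V(t, Q) = 2*(2 + 1/(-4))/(-4) = 2*(-¼)*(2 - ¼) = 2*(-¼)*(7/4) = -7/8)
V(-6, -12)*112 - 7 = -7/8*112 - 7 = -98 - 7 = -105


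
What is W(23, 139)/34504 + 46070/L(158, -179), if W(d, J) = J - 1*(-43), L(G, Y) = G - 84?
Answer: 397403187/638324 ≈ 622.57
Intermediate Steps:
L(G, Y) = -84 + G
W(d, J) = 43 + J (W(d, J) = J + 43 = 43 + J)
W(23, 139)/34504 + 46070/L(158, -179) = (43 + 139)/34504 + 46070/(-84 + 158) = 182*(1/34504) + 46070/74 = 91/17252 + 46070*(1/74) = 91/17252 + 23035/37 = 397403187/638324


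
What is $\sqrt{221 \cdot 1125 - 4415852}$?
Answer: $i \sqrt{4167227} \approx 2041.4 i$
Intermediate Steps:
$\sqrt{221 \cdot 1125 - 4415852} = \sqrt{248625 - 4415852} = \sqrt{-4167227} = i \sqrt{4167227}$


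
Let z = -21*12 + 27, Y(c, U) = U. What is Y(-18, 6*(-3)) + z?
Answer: -243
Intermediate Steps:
z = -225 (z = -252 + 27 = -225)
Y(-18, 6*(-3)) + z = 6*(-3) - 225 = -18 - 225 = -243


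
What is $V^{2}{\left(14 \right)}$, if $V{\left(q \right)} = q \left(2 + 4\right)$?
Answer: $7056$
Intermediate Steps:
$V{\left(q \right)} = 6 q$ ($V{\left(q \right)} = q 6 = 6 q$)
$V^{2}{\left(14 \right)} = \left(6 \cdot 14\right)^{2} = 84^{2} = 7056$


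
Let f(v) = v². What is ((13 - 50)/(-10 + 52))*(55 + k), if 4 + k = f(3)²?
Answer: -814/7 ≈ -116.29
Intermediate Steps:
k = 77 (k = -4 + (3²)² = -4 + 9² = -4 + 81 = 77)
((13 - 50)/(-10 + 52))*(55 + k) = ((13 - 50)/(-10 + 52))*(55 + 77) = -37/42*132 = -814/7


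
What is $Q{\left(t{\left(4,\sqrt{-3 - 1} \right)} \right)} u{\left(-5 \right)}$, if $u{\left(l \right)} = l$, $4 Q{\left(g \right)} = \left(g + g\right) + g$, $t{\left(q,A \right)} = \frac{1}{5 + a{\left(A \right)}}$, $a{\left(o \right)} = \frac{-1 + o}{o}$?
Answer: $- \frac{18}{29} + \frac{3 i}{58} \approx -0.62069 + 0.051724 i$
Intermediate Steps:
$a{\left(o \right)} = \frac{-1 + o}{o}$
$t{\left(q,A \right)} = \frac{1}{5 + \frac{-1 + A}{A}}$
$Q{\left(g \right)} = \frac{3 g}{4}$ ($Q{\left(g \right)} = \frac{\left(g + g\right) + g}{4} = \frac{2 g + g}{4} = \frac{3 g}{4}$)
$Q{\left(t{\left(4,\sqrt{-3 - 1} \right)} \right)} u{\left(-5 \right)} = \frac{3 \frac{\sqrt{-3 - 1}}{-1 + 6 \sqrt{-3 - 1}}}{4} \left(-5\right) = \frac{3 \frac{\sqrt{-4}}{-1 + 6 \sqrt{-4}}}{4} \left(-5\right) = \frac{3 \frac{2 i}{-1 + 6 \cdot 2 i}}{4} \left(-5\right) = \frac{3 \frac{2 i}{-1 + 12 i}}{4} \left(-5\right) = \frac{3 \cdot 2 i \frac{-1 - 12 i}{145}}{4} \left(-5\right) = \frac{3 \frac{2 i \left(-1 - 12 i\right)}{145}}{4} \left(-5\right) = \frac{3 i \left(-1 - 12 i\right)}{290} \left(-5\right) = - \frac{3 i \left(-1 - 12 i\right)}{58}$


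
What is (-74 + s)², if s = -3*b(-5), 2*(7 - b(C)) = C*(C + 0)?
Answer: 13225/4 ≈ 3306.3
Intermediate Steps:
b(C) = 7 - C²/2 (b(C) = 7 - C*(C + 0)/2 = 7 - C*C/2 = 7 - C²/2)
s = 33/2 (s = -3*(7 - ½*(-5)²) = -3*(7 - ½*25) = -3*(7 - 25/2) = -3*(-11/2) = 33/2 ≈ 16.500)
(-74 + s)² = (-74 + 33/2)² = (-115/2)² = 13225/4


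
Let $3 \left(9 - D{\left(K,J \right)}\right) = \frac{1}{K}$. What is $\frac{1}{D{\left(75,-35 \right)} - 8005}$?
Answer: $- \frac{225}{1799101} \approx -0.00012506$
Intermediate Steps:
$D{\left(K,J \right)} = 9 - \frac{1}{3 K}$
$\frac{1}{D{\left(75,-35 \right)} - 8005} = \frac{1}{\left(9 - \frac{1}{3 \cdot 75}\right) - 8005} = \frac{1}{\left(9 - \frac{1}{225}\right) - 8005} = \frac{1}{\frac{2024}{225} - 8005} = \frac{1}{- \frac{1799101}{225}} = - \frac{225}{1799101}$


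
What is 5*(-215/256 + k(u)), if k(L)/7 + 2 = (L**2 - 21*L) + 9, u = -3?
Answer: 706765/256 ≈ 2760.8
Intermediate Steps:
k(L) = 49 - 147*L + 7*L**2 (k(L) = -14 + 7*((L**2 - 21*L) + 9) = -14 + 7*(9 + L**2 - 21*L) = -14 + (63 - 147*L + 7*L**2) = 49 - 147*L + 7*L**2)
5*(-215/256 + k(u)) = 5*(-215/256 + (49 - 147*(-3) + 7*(-3)**2)) = 5*(-215*1/256 + (49 + 441 + 7*9)) = 5*(-215/256 + (49 + 441 + 63)) = 5*(-215/256 + 553) = 5*(141353/256) = 706765/256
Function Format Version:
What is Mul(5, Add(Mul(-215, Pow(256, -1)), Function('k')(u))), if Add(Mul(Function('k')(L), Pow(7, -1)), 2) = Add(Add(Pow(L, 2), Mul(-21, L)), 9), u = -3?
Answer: Rational(706765, 256) ≈ 2760.8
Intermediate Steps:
Function('k')(L) = Add(49, Mul(-147, L), Mul(7, Pow(L, 2))) (Function('k')(L) = Add(-14, Mul(7, Add(Add(Pow(L, 2), Mul(-21, L)), 9))) = Add(-14, Mul(7, Add(9, Pow(L, 2), Mul(-21, L)))) = Add(-14, Add(63, Mul(-147, L), Mul(7, Pow(L, 2)))) = Add(49, Mul(-147, L), Mul(7, Pow(L, 2))))
Mul(5, Add(Mul(-215, Pow(256, -1)), Function('k')(u))) = Mul(5, Add(Mul(-215, Pow(256, -1)), Add(49, Mul(-147, -3), Mul(7, Pow(-3, 2))))) = Mul(5, Add(Mul(-215, Rational(1, 256)), Add(49, 441, Mul(7, 9)))) = Mul(5, Add(Rational(-215, 256), Add(49, 441, 63))) = Mul(5, Add(Rational(-215, 256), 553)) = Mul(5, Rational(141353, 256)) = Rational(706765, 256)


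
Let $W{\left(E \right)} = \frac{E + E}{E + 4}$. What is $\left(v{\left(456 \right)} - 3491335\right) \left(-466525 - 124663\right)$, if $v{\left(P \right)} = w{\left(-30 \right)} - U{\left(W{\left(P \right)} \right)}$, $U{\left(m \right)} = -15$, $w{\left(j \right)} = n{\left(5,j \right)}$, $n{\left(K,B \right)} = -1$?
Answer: $2064027079348$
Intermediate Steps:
$W{\left(E \right)} = \frac{2 E}{4 + E}$
$w{\left(j \right)} = -1$
$v{\left(P \right)} = 14$ ($v{\left(P \right)} = -1 - -15 = -1 + 15 = 14$)
$\left(v{\left(456 \right)} - 3491335\right) \left(-466525 - 124663\right) = \left(14 - 3491335\right) \left(-466525 - 124663\right) = - 3491321 \left(-466525 - 124663\right) = \left(-3491321\right) \left(-591188\right) = 2064027079348$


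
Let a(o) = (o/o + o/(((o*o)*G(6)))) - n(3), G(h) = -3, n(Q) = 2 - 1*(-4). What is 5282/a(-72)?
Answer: -1140912/1079 ≈ -1057.4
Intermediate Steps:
n(Q) = 6 (n(Q) = 2 + 4 = 6)
a(o) = -5 - 1/(3*o) (a(o) = (o/o + o/(((o*o)*(-3)))) - 1*6 = (1 + o/((o²*(-3)))) - 6 = (1 + o/((-3*o²))) - 6 = (1 + o*(-1/(3*o²))) - 6 = (1 - 1/(3*o)) - 6 = -5 - 1/(3*o))
5282/a(-72) = 5282/(-5 - ⅓/(-72)) = 5282/(-5 - ⅓*(-1/72)) = 5282/(-5 + 1/216) = 5282/(-1079/216) = 5282*(-216/1079) = -1140912/1079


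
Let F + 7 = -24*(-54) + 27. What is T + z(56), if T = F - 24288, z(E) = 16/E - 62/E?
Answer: -643239/28 ≈ -22973.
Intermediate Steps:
F = 1316 (F = -7 + (-24*(-54) + 27) = -7 + (1296 + 27) = -7 + 1323 = 1316)
z(E) = -46/E
T = -22972 (T = 1316 - 24288 = -22972)
T + z(56) = -22972 - 46/56 = -22972 - 46*1/56 = -22972 - 23/28 = -643239/28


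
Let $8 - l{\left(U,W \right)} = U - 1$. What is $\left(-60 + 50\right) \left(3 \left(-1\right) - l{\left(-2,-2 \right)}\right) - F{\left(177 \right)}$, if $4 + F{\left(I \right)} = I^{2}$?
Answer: $-31185$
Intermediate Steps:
$l{\left(U,W \right)} = 9 - U$ ($l{\left(U,W \right)} = 8 - \left(U - 1\right) = 8 - \left(-1 + U\right) = 9 - U$)
$F{\left(I \right)} = -4 + I^{2}$
$\left(-60 + 50\right) \left(3 \left(-1\right) - l{\left(-2,-2 \right)}\right) - F{\left(177 \right)} = \left(-60 + 50\right) \left(3 \left(-1\right) - \left(9 - -2\right)\right) - \left(-4 + 177^{2}\right) = - 10 \left(-3 - \left(9 + 2\right)\right) - \left(-4 + 31329\right) = - 10 \left(-3 - 11\right) - 31325 = \left(-10\right) \left(-14\right) - 31325 = 140 - 31325 = -31185$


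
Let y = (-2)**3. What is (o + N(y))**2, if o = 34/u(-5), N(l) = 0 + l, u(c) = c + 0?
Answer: 5476/25 ≈ 219.04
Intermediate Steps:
u(c) = c
y = -8
N(l) = l
o = -34/5 (o = 34/(-5) = 34*(-1/5) = -34/5 ≈ -6.8000)
(o + N(y))**2 = (-34/5 - 8)**2 = (-74/5)**2 = 5476/25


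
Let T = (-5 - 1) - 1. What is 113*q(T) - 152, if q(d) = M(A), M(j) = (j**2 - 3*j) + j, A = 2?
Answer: -152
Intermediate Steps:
T = -7 (T = -6 - 1 = -7)
M(j) = j**2 - 2*j
q(d) = 0 (q(d) = 2*(-2 + 2) = 2*0 = 0)
113*q(T) - 152 = 113*0 - 152 = 0 - 152 = -152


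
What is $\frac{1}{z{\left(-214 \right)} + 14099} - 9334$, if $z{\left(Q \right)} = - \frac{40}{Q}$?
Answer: $- \frac{14081393635}{1508613} \approx -9334.0$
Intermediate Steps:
$\frac{1}{z{\left(-214 \right)} + 14099} - 9334 = \frac{1}{- \frac{40}{-214} + 14099} - 9334 = \frac{1}{\left(-40\right) \left(- \frac{1}{214}\right) + 14099} - 9334 = \frac{1}{\frac{20}{107} + 14099} - 9334 = \frac{1}{\frac{1508613}{107}} - 9334 = \frac{107}{1508613} - 9334 = - \frac{14081393635}{1508613}$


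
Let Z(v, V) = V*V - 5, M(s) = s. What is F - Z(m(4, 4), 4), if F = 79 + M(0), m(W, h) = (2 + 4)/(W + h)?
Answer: 68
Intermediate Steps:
m(W, h) = 6/(W + h)
Z(v, V) = -5 + V**2 (Z(v, V) = V**2 - 5 = -5 + V**2)
F = 79 (F = 79 + 0 = 79)
F - Z(m(4, 4), 4) = 79 - (-5 + 4**2) = 79 - (-5 + 16) = 79 - 1*11 = 79 - 11 = 68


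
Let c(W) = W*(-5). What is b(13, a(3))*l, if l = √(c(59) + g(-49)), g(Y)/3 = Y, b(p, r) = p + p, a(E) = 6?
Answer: 26*I*√442 ≈ 546.62*I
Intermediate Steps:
c(W) = -5*W
b(p, r) = 2*p
g(Y) = 3*Y
l = I*√442 (l = √(-5*59 + 3*(-49)) = √(-295 - 147) = √(-442) = I*√442 ≈ 21.024*I)
b(13, a(3))*l = (2*13)*(I*√442) = 26*(I*√442) = 26*I*√442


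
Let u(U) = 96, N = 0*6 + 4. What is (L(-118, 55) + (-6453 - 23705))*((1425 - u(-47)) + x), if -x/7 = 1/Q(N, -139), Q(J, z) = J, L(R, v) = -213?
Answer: -161239639/4 ≈ -4.0310e+7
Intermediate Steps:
N = 4 (N = 0 + 4 = 4)
x = -7/4 ≈ -1.7500
(L(-118, 55) + (-6453 - 23705))*((1425 - u(-47)) + x) = (-213 + (-6453 - 23705))*((1425 - 1*96) - 7/4) = (-213 - 30158)*((1425 - 96) - 7/4) = -30371*(1329 - 7/4) = -30371*5309/4 = -161239639/4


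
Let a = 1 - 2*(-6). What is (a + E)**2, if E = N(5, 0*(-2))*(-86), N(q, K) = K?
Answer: 169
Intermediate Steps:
a = 13 (a = 1 + 12 = 13)
E = 0 (E = (0*(-2))*(-86) = 0*(-86) = 0)
(a + E)**2 = (13 + 0)**2 = 13**2 = 169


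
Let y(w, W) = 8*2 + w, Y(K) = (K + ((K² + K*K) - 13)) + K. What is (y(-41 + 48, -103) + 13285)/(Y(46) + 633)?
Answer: 1109/412 ≈ 2.6917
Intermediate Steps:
Y(K) = -13 + 2*K + 2*K² (Y(K) = (K + ((K² + K²) - 13)) + K = (K + (2*K² - 13)) + K = (K + (-13 + 2*K²)) + K = (-13 + K + 2*K²) + K = -13 + 2*K + 2*K²)
y(w, W) = 16 + w
(y(-41 + 48, -103) + 13285)/(Y(46) + 633) = ((16 + (-41 + 48)) + 13285)/((-13 + 2*46 + 2*46²) + 633) = ((16 + 7) + 13285)/((-13 + 92 + 2*2116) + 633) = (23 + 13285)/((-13 + 92 + 4232) + 633) = 13308/(4311 + 633) = 13308/4944 = 13308*(1/4944) = 1109/412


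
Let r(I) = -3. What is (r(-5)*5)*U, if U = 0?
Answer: 0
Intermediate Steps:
(r(-5)*5)*U = -3*5*0 = -15*0 = 0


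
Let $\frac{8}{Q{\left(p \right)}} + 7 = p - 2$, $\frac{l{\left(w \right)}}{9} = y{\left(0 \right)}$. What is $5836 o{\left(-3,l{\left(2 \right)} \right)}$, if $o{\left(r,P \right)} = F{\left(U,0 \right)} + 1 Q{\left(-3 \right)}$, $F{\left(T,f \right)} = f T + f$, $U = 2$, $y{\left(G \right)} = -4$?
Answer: $- \frac{11672}{3} \approx -3890.7$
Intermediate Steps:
$l{\left(w \right)} = -36$ ($l{\left(w \right)} = 9 \left(-4\right) = -36$)
$F{\left(T,f \right)} = f + T f$ ($F{\left(T,f \right)} = T f + f = f + T f$)
$Q{\left(p \right)} = \frac{8}{-9 + p}$ ($Q{\left(p \right)} = \frac{8}{-7 + \left(p - 2\right)} = \frac{8}{-7 + \left(-2 + p\right)} = \frac{8}{-9 + p}$)
$o{\left(r,P \right)} = - \frac{2}{3}$ ($o{\left(r,P \right)} = 0 \left(1 + 2\right) + 1 \frac{8}{-9 - 3} = 0 \cdot 3 + 1 \frac{8}{-12} = 0 + 1 \cdot 8 \left(- \frac{1}{12}\right) = 0 + 1 \left(- \frac{2}{3}\right) = 0 - \frac{2}{3} = - \frac{2}{3}$)
$5836 o{\left(-3,l{\left(2 \right)} \right)} = 5836 \left(- \frac{2}{3}\right) = - \frac{11672}{3}$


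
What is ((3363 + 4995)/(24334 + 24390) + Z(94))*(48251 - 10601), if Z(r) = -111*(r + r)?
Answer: -9570291846525/12181 ≈ -7.8567e+8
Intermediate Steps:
Z(r) = -222*r
((3363 + 4995)/(24334 + 24390) + Z(94))*(48251 - 10601) = ((3363 + 4995)/(24334 + 24390) - 222*94)*(48251 - 10601) = (8358/48724 - 20868)*37650 = (8358*(1/48724) - 20868)*37650 = (4179/24362 - 20868)*37650 = -508382037/24362*37650 = -9570291846525/12181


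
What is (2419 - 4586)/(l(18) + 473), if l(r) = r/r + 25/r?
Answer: -39006/8557 ≈ -4.5584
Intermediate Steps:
l(r) = 1 + 25/r
(2419 - 4586)/(l(18) + 473) = (2419 - 4586)/((25 + 18)/18 + 473) = -2167/((1/18)*43 + 473) = -2167/(43/18 + 473) = -2167/8557/18 = -2167*18/8557 = -39006/8557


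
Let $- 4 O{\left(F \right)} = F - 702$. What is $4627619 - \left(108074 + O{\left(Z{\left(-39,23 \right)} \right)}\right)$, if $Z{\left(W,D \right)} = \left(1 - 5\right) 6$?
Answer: $\frac{9038727}{2} \approx 4.5194 \cdot 10^{6}$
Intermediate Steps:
$Z{\left(W,D \right)} = -24$ ($Z{\left(W,D \right)} = \left(-4\right) 6 = -24$)
$O{\left(F \right)} = \frac{351}{2} - \frac{F}{4}$ ($O{\left(F \right)} = - \frac{F - 702}{4} = - \frac{-702 + F}{4} = \frac{351}{2} - \frac{F}{4}$)
$4627619 - \left(108074 + O{\left(Z{\left(-39,23 \right)} \right)}\right) = 4627619 - \left(\frac{216499}{2} + 6\right) = 4627619 - \frac{216511}{2} = \frac{9038727}{2}$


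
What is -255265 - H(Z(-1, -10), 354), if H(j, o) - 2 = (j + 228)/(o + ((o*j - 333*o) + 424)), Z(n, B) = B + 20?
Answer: -14494570675/56782 ≈ -2.5527e+5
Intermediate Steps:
Z(n, B) = 20 + B
H(j, o) = 2 + (228 + j)/(424 - 332*o + j*o) (H(j, o) = 2 + (j + 228)/(o + ((o*j - 333*o) + 424)) = 2 + (228 + j)/(o + ((j*o - 333*o) + 424)) = 2 + (228 + j)/(o + ((-333*o + j*o) + 424)) = 2 + (228 + j)/(o + (424 - 333*o + j*o)) = 2 + (228 + j)/(424 - 332*o + j*o))
-255265 - H(Z(-1, -10), 354) = -255265 - (1076 + (20 - 10) - 664*354 + 2*(20 - 10)*354)/(424 - 332*354 + (20 - 10)*354) = -255265 - (1076 + 10 - 235056 + 2*10*354)/(424 - 117528 + 10*354) = -255265 - (1076 + 10 - 235056 + 7080)/(424 - 117528 + 3540) = -255265 - (-226890)/(-113564) = -255265 - (-1)*(-226890)/113564 = -255265 - 1*113445/56782 = -255265 - 113445/56782 = -14494570675/56782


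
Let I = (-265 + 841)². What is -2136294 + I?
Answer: -1804518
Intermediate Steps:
I = 331776 (I = 576² = 331776)
-2136294 + I = -2136294 + 331776 = -1804518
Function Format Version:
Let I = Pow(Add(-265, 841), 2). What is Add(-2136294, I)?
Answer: -1804518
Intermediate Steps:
I = 331776 (I = Pow(576, 2) = 331776)
Add(-2136294, I) = Add(-2136294, 331776) = -1804518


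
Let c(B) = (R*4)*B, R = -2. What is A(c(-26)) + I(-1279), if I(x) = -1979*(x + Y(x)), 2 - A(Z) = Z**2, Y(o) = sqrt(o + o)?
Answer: 2487879 - 1979*I*sqrt(2558) ≈ 2.4879e+6 - 1.0009e+5*I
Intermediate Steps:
c(B) = -8*B (c(B) = (-2*4)*B = -8*B)
Y(o) = sqrt(2)*sqrt(o) (Y(o) = sqrt(2*o) = sqrt(2)*sqrt(o))
A(Z) = 2 - Z**2
I(x) = -1979*x - 1979*sqrt(2)*sqrt(x) (I(x) = -1979*(x + sqrt(2)*sqrt(x)) = -1979*x - 1979*sqrt(2)*sqrt(x))
A(c(-26)) + I(-1279) = (2 - (-8*(-26))**2) + (-1979*(-1279) - 1979*sqrt(2)*sqrt(-1279)) = (2 - 1*208**2) + (2531141 - 1979*sqrt(2)*I*sqrt(1279)) = (2 - 1*43264) + (2531141 - 1979*I*sqrt(2558)) = (2 - 43264) + (2531141 - 1979*I*sqrt(2558)) = -43262 + (2531141 - 1979*I*sqrt(2558)) = 2487879 - 1979*I*sqrt(2558)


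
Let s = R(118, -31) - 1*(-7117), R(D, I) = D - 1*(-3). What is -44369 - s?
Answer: -51607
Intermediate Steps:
R(D, I) = 3 + D (R(D, I) = D + 3 = 3 + D)
s = 7238 (s = (3 + 118) - 1*(-7117) = 121 + 7117 = 7238)
-44369 - s = -44369 - 1*7238 = -44369 - 7238 = -51607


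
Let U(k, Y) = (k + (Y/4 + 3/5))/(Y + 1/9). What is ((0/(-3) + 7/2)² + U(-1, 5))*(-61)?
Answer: -696803/920 ≈ -757.39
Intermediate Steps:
U(k, Y) = (⅗ + k + Y/4)/(⅑ + Y) (U(k, Y) = (k + (Y*(¼) + 3*(⅕)))/(Y + ⅑) = (k + (Y/4 + ⅗))/(⅑ + Y) = (k + (⅗ + Y/4))/(⅑ + Y) = (⅗ + k + Y/4)/(⅑ + Y))
((0/(-3) + 7/2)² + U(-1, 5))*(-61) = ((0/(-3) + 7/2)² + 9*(12 + 5*5 + 20*(-1))/(20*(1 + 9*5)))*(-61) = ((0*(-⅓) + 7*(½))² + 9*(12 + 25 - 20)/(20*(1 + 45)))*(-61) = ((0 + 7/2)² + (9/20)*17/46)*(-61) = ((7/2)² + (9/20)*(1/46)*17)*(-61) = (49/4 + 153/920)*(-61) = (11423/920)*(-61) = -696803/920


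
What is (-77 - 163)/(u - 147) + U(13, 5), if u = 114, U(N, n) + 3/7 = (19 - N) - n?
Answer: 604/77 ≈ 7.8442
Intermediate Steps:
U(N, n) = 130/7 - N - n (U(N, n) = -3/7 + ((19 - N) - n) = -3/7 + (19 - N - n) = 130/7 - N - n)
(-77 - 163)/(u - 147) + U(13, 5) = (-77 - 163)/(114 - 147) + (130/7 - 1*13 - 1*5) = -240/(-33) + (130/7 - 13 - 5) = -240*(-1/33) + 4/7 = 80/11 + 4/7 = 604/77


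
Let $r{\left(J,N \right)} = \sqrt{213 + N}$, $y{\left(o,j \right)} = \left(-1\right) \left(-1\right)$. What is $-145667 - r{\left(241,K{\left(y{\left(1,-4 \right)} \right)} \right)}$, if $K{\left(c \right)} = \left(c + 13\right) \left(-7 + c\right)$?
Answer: $-145667 - \sqrt{129} \approx -1.4568 \cdot 10^{5}$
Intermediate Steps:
$y{\left(o,j \right)} = 1$
$K{\left(c \right)} = \left(-7 + c\right) \left(13 + c\right)$ ($K{\left(c \right)} = \left(13 + c\right) \left(-7 + c\right) = \left(-7 + c\right) \left(13 + c\right)$)
$-145667 - r{\left(241,K{\left(y{\left(1,-4 \right)} \right)} \right)} = -145667 - \sqrt{213 + \left(-91 + 1^{2} + 6 \cdot 1\right)} = -145667 - \sqrt{213 + \left(-91 + 1 + 6\right)} = -145667 - \sqrt{213 - 84} = -145667 - \sqrt{129}$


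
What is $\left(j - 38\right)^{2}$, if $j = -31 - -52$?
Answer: $289$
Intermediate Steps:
$j = 21$ ($j = -31 + 52 = 21$)
$\left(j - 38\right)^{2} = \left(21 - 38\right)^{2} = \left(-17\right)^{2} = 289$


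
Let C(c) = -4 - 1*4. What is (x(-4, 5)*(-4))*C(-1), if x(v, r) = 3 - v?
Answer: 224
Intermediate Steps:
C(c) = -8 (C(c) = -4 - 4 = -8)
(x(-4, 5)*(-4))*C(-1) = ((3 - 1*(-4))*(-4))*(-8) = ((3 + 4)*(-4))*(-8) = (7*(-4))*(-8) = -28*(-8) = 224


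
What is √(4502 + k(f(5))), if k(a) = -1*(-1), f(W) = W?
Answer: √4503 ≈ 67.104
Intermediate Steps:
k(a) = 1
√(4502 + k(f(5))) = √(4502 + 1) = √4503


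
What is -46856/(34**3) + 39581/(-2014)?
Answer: -206257451/9894782 ≈ -20.845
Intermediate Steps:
-46856/(34**3) + 39581/(-2014) = -46856/39304 + 39581*(-1/2014) = -46856*1/39304 - 39581/2014 = -5857/4913 - 39581/2014 = -206257451/9894782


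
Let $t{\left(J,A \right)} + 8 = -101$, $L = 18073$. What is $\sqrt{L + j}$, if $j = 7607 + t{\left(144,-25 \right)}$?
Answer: $\sqrt{25571} \approx 159.91$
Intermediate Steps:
$t{\left(J,A \right)} = -109$ ($t{\left(J,A \right)} = -8 - 101 = -109$)
$j = 7498$ ($j = 7607 - 109 = 7498$)
$\sqrt{L + j} = \sqrt{18073 + 7498} = \sqrt{25571}$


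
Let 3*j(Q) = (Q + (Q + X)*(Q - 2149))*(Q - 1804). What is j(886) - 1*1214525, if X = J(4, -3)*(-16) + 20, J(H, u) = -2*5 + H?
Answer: 385765315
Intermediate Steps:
J(H, u) = -10 + H
X = 116 (X = (-10 + 4)*(-16) + 20 = -6*(-16) + 20 = 96 + 20 = 116)
j(Q) = (-1804 + Q)*(Q + (-2149 + Q)*(116 + Q))/3 (j(Q) = ((Q + (Q + 116)*(Q - 2149))*(Q - 1804))/3 = ((Q + (116 + Q)*(-2149 + Q))*(-1804 + Q))/3 = ((Q + (-2149 + Q)*(116 + Q))*(-1804 + Q))/3 = ((-1804 + Q)*(Q + (-2149 + Q)*(116 + Q)))/3 = (-1804 + Q)*(Q + (-2149 + Q)*(116 + Q))/3)
j(886) - 1*1214525 = (449708336/3 - 3836/3*886² + (⅓)*886³ + (3416444/3)*886) - 1*1214525 = (449708336/3 - 3836/3*784996 + (⅓)*695506456 + 3026969384/3) - 1214525 = (449708336/3 - 3011244656/3 + 695506456/3 + 3026969384/3) - 1214525 = 386979840 - 1214525 = 385765315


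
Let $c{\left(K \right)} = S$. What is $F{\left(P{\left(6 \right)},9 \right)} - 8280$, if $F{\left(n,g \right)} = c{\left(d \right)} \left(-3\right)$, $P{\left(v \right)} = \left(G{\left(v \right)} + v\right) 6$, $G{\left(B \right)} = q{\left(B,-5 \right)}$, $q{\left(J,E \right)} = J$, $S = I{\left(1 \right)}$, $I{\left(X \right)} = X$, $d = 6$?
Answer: $-8283$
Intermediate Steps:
$S = 1$
$G{\left(B \right)} = B$
$c{\left(K \right)} = 1$
$P{\left(v \right)} = 12 v$ ($P{\left(v \right)} = \left(v + v\right) 6 = 2 v 6 = 12 v$)
$F{\left(n,g \right)} = -3$ ($F{\left(n,g \right)} = 1 \left(-3\right) = -3$)
$F{\left(P{\left(6 \right)},9 \right)} - 8280 = -3 - 8280 = -8283$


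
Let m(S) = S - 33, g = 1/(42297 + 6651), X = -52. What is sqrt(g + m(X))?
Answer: I*sqrt(50913005223)/24474 ≈ 9.2195*I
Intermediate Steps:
g = 1/48948 ≈ 2.0430e-5
m(S) = -33 + S
sqrt(g + m(X)) = sqrt(1/48948 + (-33 - 52)) = sqrt(1/48948 - 85) = sqrt(-4160579/48948) = I*sqrt(50913005223)/24474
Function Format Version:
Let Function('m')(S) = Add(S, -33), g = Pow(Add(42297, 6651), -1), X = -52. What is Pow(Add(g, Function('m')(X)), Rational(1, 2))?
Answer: Mul(Rational(1, 24474), I, Pow(50913005223, Rational(1, 2))) ≈ Mul(9.2195, I)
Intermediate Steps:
g = Rational(1, 48948) (g = Pow(48948, -1) = Rational(1, 48948) ≈ 2.0430e-5)
Function('m')(S) = Add(-33, S)
Pow(Add(g, Function('m')(X)), Rational(1, 2)) = Pow(Add(Rational(1, 48948), Add(-33, -52)), Rational(1, 2)) = Pow(Add(Rational(1, 48948), -85), Rational(1, 2)) = Pow(Rational(-4160579, 48948), Rational(1, 2)) = Mul(Rational(1, 24474), I, Pow(50913005223, Rational(1, 2)))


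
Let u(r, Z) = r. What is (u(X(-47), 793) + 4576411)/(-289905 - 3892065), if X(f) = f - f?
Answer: -4576411/4181970 ≈ -1.0943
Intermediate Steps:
X(f) = 0
(u(X(-47), 793) + 4576411)/(-289905 - 3892065) = (0 + 4576411)/(-289905 - 3892065) = 4576411/(-4181970) = 4576411*(-1/4181970) = -4576411/4181970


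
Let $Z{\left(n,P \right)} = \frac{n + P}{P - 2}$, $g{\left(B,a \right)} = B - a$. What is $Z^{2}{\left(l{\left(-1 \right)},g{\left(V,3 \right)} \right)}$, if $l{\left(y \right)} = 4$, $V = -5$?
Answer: $\frac{4}{25} \approx 0.16$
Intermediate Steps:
$Z{\left(n,P \right)} = \frac{P + n}{-2 + P}$
$Z^{2}{\left(l{\left(-1 \right)},g{\left(V,3 \right)} \right)} = \left(\frac{\left(-5 - 3\right) + 4}{-2 - 8}\right)^{2} = \left(\frac{-8 + 4}{-2 - 8}\right)^{2} = \left(\frac{1}{-10} \left(-4\right)\right)^{2} = \left(\left(- \frac{1}{10}\right) \left(-4\right)\right)^{2} = \left(\frac{2}{5}\right)^{2} = \frac{4}{25}$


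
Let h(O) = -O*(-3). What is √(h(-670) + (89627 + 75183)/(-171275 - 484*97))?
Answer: 28*I*√13570682195/72741 ≈ 44.841*I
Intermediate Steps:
h(O) = 3*O
√(h(-670) + (89627 + 75183)/(-171275 - 484*97)) = √(3*(-670) + (89627 + 75183)/(-171275 - 484*97)) = √(-2010 + 164810/(-171275 - 46948)) = √(-2010 + 164810/(-218223)) = √(-2010 + 164810*(-1/218223)) = √(-2010 - 164810/218223) = √(-438793040/218223) = 28*I*√13570682195/72741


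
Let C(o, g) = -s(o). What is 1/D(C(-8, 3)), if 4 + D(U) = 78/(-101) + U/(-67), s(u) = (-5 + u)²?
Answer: -6767/15225 ≈ -0.44447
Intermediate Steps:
C(o, g) = -(-5 + o)²
D(U) = -482/101 - U/67 (D(U) = -4 + (78/(-101) + U/(-67)) = -4 + (78*(-1/101) + U*(-1/67)) = -4 + (-78/101 - U/67) = -482/101 - U/67)
1/D(C(-8, 3)) = 1/(-482/101 - (-1)*(-5 - 8)²/67) = 1/(-482/101 - (-1)*(-13)²/67) = 1/(-482/101 - (-1)*169/67) = 1/(-482/101 - 1/67*(-169)) = 1/(-482/101 + 169/67) = 1/(-15225/6767) = -6767/15225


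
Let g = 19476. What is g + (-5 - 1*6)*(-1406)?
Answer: 34942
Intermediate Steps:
g + (-5 - 1*6)*(-1406) = 19476 + (-5 - 1*6)*(-1406) = 19476 + (-5 - 6)*(-1406) = 19476 - 11*(-1406) = 19476 + 15466 = 34942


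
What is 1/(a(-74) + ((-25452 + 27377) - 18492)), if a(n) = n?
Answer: -1/16641 ≈ -6.0093e-5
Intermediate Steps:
1/(a(-74) + ((-25452 + 27377) - 18492)) = 1/(-74 + ((-25452 + 27377) - 18492)) = 1/(-74 + (1925 - 18492)) = 1/(-74 - 16567) = 1/(-16641) = -1/16641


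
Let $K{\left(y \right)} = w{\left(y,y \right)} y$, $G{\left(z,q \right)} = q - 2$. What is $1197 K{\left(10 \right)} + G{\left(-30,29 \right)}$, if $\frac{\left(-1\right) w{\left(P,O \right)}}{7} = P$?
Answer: $-837873$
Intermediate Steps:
$w{\left(P,O \right)} = - 7 P$
$G{\left(z,q \right)} = -2 + q$
$K{\left(y \right)} = - 7 y^{2}$ ($K{\left(y \right)} = - 7 y y = - 7 y^{2}$)
$1197 K{\left(10 \right)} + G{\left(-30,29 \right)} = 1197 \left(- 7 \cdot 10^{2}\right) + \left(-2 + 29\right) = 1197 \left(\left(-7\right) 100\right) + 27 = 1197 \left(-700\right) + 27 = -837900 + 27 = -837873$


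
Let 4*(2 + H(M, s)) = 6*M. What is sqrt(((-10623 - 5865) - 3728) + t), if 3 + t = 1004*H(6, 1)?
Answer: I*sqrt(13191) ≈ 114.85*I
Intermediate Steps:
H(M, s) = -2 + 3*M/2 (H(M, s) = -2 + (6*M)/4 = -2 + 3*M/2)
t = 7025 (t = -3 + 1004*(-2 + (3/2)*6) = -3 + 1004*(-2 + 9) = -3 + 1004*7 = -3 + 7028 = 7025)
sqrt(((-10623 - 5865) - 3728) + t) = sqrt(((-10623 - 5865) - 3728) + 7025) = sqrt((-16488 - 3728) + 7025) = sqrt(-20216 + 7025) = sqrt(-13191) = I*sqrt(13191)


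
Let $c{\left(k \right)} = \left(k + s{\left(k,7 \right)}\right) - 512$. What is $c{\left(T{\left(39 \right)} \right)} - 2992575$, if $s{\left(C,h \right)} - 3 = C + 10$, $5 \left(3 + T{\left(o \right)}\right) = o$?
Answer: $- \frac{14965322}{5} \approx -2.9931 \cdot 10^{6}$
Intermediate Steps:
$T{\left(o \right)} = -3 + \frac{o}{5}$
$s{\left(C,h \right)} = 13 + C$ ($s{\left(C,h \right)} = 3 + \left(C + 10\right) = 3 + \left(10 + C\right) = 13 + C$)
$c{\left(k \right)} = -499 + 2 k$ ($c{\left(k \right)} = \left(k + \left(13 + k\right)\right) - 512 = \left(13 + 2 k\right) - 512 = -499 + 2 k$)
$c{\left(T{\left(39 \right)} \right)} - 2992575 = \left(-499 + 2 \left(-3 + \frac{1}{5} \cdot 39\right)\right) - 2992575 = \left(-499 + 2 \left(-3 + \frac{39}{5}\right)\right) - 2992575 = \left(-499 + 2 \cdot \frac{24}{5}\right) - 2992575 = \left(-499 + \frac{48}{5}\right) - 2992575 = - \frac{2447}{5} - 2992575 = - \frac{14965322}{5}$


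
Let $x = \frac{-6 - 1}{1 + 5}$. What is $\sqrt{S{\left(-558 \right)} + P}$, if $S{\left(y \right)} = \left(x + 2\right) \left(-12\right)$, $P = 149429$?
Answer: $\sqrt{149419} \approx 386.55$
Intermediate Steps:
$x = - \frac{7}{6} \approx -1.1667$
$S{\left(y \right)} = -10$ ($S{\left(y \right)} = \left(- \frac{7}{6} + 2\right) \left(-12\right) = \frac{5}{6} \left(-12\right) = -10$)
$\sqrt{S{\left(-558 \right)} + P} = \sqrt{-10 + 149429} = \sqrt{149419}$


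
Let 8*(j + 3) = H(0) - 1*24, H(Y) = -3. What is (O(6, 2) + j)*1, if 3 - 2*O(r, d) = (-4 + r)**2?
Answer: -55/8 ≈ -6.8750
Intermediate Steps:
O(r, d) = 3/2 - (-4 + r)**2/2
j = -51/8 (j = -3 + (-3 - 1*24)/8 = -3 + (-3 - 24)/8 = -3 + (1/8)*(-27) = -3 - 27/8 = -51/8 ≈ -6.3750)
(O(6, 2) + j)*1 = ((3/2 - (-4 + 6)**2/2) - 51/8)*1 = ((3/2 - 1/2*2**2) - 51/8)*1 = ((3/2 - 1/2*4) - 51/8)*1 = ((3/2 - 2) - 51/8)*1 = (-1/2 - 51/8)*1 = -55/8*1 = -55/8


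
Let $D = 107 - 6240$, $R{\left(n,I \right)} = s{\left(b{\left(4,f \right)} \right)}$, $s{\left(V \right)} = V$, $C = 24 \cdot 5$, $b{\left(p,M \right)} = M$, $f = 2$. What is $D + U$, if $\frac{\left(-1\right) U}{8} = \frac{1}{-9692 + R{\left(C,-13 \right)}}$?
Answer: $- \frac{29714381}{4845} \approx -6133.0$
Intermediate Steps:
$C = 120$
$R{\left(n,I \right)} = 2$
$D = -6133$ ($D = 107 - 6240 = -6133$)
$U = \frac{4}{4845}$ ($U = - \frac{8}{-9692 + 2} = - \frac{8}{-9690} = \left(-8\right) \left(- \frac{1}{9690}\right) = \frac{4}{4845} \approx 0.00082559$)
$D + U = -6133 + \frac{4}{4845} = - \frac{29714381}{4845}$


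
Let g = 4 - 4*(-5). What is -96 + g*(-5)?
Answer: -216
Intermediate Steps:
g = 24 (g = 4 + 20 = 24)
-96 + g*(-5) = -96 + 24*(-5) = -96 - 120 = -216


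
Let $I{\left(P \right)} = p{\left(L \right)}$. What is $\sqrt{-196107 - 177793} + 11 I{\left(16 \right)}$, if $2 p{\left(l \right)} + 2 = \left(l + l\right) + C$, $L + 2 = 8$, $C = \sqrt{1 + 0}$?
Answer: $\frac{121}{2} + 10 i \sqrt{3739} \approx 60.5 + 611.47 i$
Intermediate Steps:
$C = 1$ ($C = \sqrt{1} = 1$)
$L = 6$ ($L = -2 + 8 = 6$)
$p{\left(l \right)} = - \frac{1}{2} + l$ ($p{\left(l \right)} = -1 + \frac{\left(l + l\right) + 1}{2} = -1 + \frac{2 l + 1}{2} = -1 + \frac{1 + 2 l}{2} = -1 + \left(\frac{1}{2} + l\right) = - \frac{1}{2} + l$)
$I{\left(P \right)} = \frac{11}{2}$ ($I{\left(P \right)} = - \frac{1}{2} + 6 = \frac{11}{2}$)
$\sqrt{-196107 - 177793} + 11 I{\left(16 \right)} = \sqrt{-196107 - 177793} + 11 \cdot \frac{11}{2} = \sqrt{-373900} + \frac{121}{2} = 10 i \sqrt{3739} + \frac{121}{2} = \frac{121}{2} + 10 i \sqrt{3739}$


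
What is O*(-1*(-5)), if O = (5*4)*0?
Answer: 0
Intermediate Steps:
O = 0 (O = 20*0 = 0)
O*(-1*(-5)) = 0*(-1*(-5)) = 0*5 = 0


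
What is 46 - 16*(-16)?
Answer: 302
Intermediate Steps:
46 - 16*(-16) = 46 + 256 = 302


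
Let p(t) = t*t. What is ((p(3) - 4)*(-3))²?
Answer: 225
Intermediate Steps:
p(t) = t²
((p(3) - 4)*(-3))² = ((3² - 4)*(-3))² = ((9 - 4)*(-3))² = (5*(-3))² = (-15)² = 225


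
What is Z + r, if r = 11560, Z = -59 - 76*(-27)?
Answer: 13553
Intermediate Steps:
Z = 1993 (Z = -59 + 2052 = 1993)
Z + r = 1993 + 11560 = 13553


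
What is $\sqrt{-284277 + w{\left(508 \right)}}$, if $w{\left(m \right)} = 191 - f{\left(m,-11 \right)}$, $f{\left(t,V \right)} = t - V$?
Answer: $i \sqrt{284605} \approx 533.48 i$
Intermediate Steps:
$w{\left(m \right)} = 180 - m$ ($w{\left(m \right)} = 191 - \left(m - -11\right) = 191 - \left(m + 11\right) = 191 - \left(11 + m\right) = 180 - m$)
$\sqrt{-284277 + w{\left(508 \right)}} = \sqrt{-284277 + \left(180 - 508\right)} = \sqrt{-284277 - 328} = \sqrt{-284605} = i \sqrt{284605}$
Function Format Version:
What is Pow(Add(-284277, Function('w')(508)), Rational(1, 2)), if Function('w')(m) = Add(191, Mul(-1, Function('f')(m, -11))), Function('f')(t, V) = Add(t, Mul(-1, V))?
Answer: Mul(I, Pow(284605, Rational(1, 2))) ≈ Mul(533.48, I)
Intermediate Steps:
Function('w')(m) = Add(180, Mul(-1, m)) (Function('w')(m) = Add(191, Mul(-1, Add(m, Mul(-1, -11)))) = Add(191, Mul(-1, Add(m, 11))) = Add(191, Mul(-1, Add(11, m))) = Add(191, Add(-11, Mul(-1, m))) = Add(180, Mul(-1, m)))
Pow(Add(-284277, Function('w')(508)), Rational(1, 2)) = Pow(Add(-284277, Add(180, Mul(-1, 508))), Rational(1, 2)) = Pow(Add(-284277, Add(180, -508)), Rational(1, 2)) = Pow(Add(-284277, -328), Rational(1, 2)) = Pow(-284605, Rational(1, 2)) = Mul(I, Pow(284605, Rational(1, 2)))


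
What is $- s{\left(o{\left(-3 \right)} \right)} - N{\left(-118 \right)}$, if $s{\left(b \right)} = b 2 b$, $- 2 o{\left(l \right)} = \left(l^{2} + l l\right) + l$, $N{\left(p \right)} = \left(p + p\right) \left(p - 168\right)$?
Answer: $- \frac{135217}{2} \approx -67609.0$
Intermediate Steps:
$N{\left(p \right)} = 2 p \left(-168 + p\right)$
$o{\left(l \right)} = - l^{2} - \frac{l}{2}$ ($o{\left(l \right)} = - \frac{\left(l^{2} + l l\right) + l}{2} = - \frac{\left(l^{2} + l^{2}\right) + l}{2} = - \frac{2 l^{2} + l}{2} = - \frac{l + 2 l^{2}}{2} = - l^{2} - \frac{l}{2}$)
$s{\left(b \right)} = 2 b^{2}$ ($s{\left(b \right)} = 2 b b = 2 b^{2}$)
$- s{\left(o{\left(-3 \right)} \right)} - N{\left(-118 \right)} = - 2 \left(\left(-1\right) \left(-3\right) \left(\frac{1}{2} - 3\right)\right)^{2} - 2 \left(-118\right) \left(-168 - 118\right) = - 2 \left(\left(-1\right) \left(-3\right) \left(- \frac{5}{2}\right)\right)^{2} - 2 \left(-118\right) \left(-286\right) = - 2 \left(- \frac{15}{2}\right)^{2} - 67496 = - \frac{2 \cdot 225}{4} - 67496 = \left(-1\right) \frac{225}{2} - 67496 = - \frac{225}{2} - 67496 = - \frac{135217}{2}$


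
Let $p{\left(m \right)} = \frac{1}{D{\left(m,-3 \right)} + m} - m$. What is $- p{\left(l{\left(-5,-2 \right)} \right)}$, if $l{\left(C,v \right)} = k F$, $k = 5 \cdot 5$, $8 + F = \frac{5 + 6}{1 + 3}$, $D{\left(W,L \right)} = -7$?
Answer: $- \frac{290309}{2212} \approx -131.24$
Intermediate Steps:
$F = - \frac{21}{4}$ ($F = -8 + \frac{5 + 6}{1 + 3} = -8 + \frac{11}{4} = - \frac{21}{4} \approx -5.25$)
$k = 25$
$l{\left(C,v \right)} = - \frac{525}{4}$ ($l{\left(C,v \right)} = 25 \left(- \frac{21}{4}\right) = - \frac{525}{4}$)
$p{\left(m \right)} = \frac{1}{-7 + m} - m$
$- p{\left(l{\left(-5,-2 \right)} \right)} = - \frac{1 - \left(- \frac{525}{4}\right)^{2} + 7 \left(- \frac{525}{4}\right)}{-7 - \frac{525}{4}} = - \frac{1 - \frac{275625}{16} - \frac{3675}{4}}{- \frac{553}{4}} = - \frac{\left(-4\right) \left(1 - \frac{275625}{16} - \frac{3675}{4}\right)}{553} = - \frac{\left(-4\right) \left(-290309\right)}{553 \cdot 16} = \left(-1\right) \frac{290309}{2212} = - \frac{290309}{2212}$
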